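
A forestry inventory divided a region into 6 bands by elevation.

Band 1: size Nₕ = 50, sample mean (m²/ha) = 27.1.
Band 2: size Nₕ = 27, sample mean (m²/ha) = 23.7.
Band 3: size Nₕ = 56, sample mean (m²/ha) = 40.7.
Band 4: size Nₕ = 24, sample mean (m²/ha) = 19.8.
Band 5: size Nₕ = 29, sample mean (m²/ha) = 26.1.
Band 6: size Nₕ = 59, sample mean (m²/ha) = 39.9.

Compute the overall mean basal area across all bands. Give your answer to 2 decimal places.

32.08

x̄_st = (Σ Nₕx̄ₕ) / (Σ Nₕ) = (50·27.1 + 27·23.7 + 56·40.7 + 24·19.8 + 29·26.1 + 59·39.9) / 245
= 7860.3 / 245 = 32.0829... → 32.08.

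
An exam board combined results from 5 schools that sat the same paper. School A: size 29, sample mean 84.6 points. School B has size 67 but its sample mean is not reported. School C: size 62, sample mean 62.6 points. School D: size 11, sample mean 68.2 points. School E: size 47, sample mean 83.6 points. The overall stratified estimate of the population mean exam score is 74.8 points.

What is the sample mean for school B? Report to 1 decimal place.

N = 29 + 67 + 62 + 11 + 47 = 216.
Overall total = μ·N = 74.8·216 = 16156.8.
Subtract the known strata: 29·84.6 + 62·62.6 + 11·68.2 + 47·83.6 = 11014.
Remaining total for school B: 16156.8 − 11014 = 5142.8.
Divide by its size: 5142.8 / 67 = 76.758... → 76.8.

76.8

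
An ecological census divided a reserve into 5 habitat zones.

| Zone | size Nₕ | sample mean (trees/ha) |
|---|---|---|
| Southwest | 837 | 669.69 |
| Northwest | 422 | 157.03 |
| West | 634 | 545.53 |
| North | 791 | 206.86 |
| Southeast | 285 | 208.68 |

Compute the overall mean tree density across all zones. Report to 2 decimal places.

N = 837 + 422 + 634 + 791 + 285 = 2969.
The stratified mean weights each stratum mean by its population share Nₕ/N.
Σ Nₕx̄ₕ = 837·669.69 + 422·157.03 + 634·545.53 + 791·206.86 + 285·208.68 = 560530.53 + 66266.66 + 345866.02 + 163626.26 + 59473.8 = 1195763.27.
Divide by N: 1195763.27 / 2969 = 402.7495... → 402.75.

402.75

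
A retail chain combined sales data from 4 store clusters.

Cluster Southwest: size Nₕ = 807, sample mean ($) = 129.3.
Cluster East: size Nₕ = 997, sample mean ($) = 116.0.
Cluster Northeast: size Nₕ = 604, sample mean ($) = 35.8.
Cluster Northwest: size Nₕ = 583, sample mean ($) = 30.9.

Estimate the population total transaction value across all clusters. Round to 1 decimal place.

Population total = Σ Nₕ·x̄ₕ (each stratum's size times its mean).
807·129.3 + 997·116.0 + 604·35.8 + 583·30.9 = 104345.1 + 115652 + 21623.2 + 18014.7 = 259635.0.

259635.0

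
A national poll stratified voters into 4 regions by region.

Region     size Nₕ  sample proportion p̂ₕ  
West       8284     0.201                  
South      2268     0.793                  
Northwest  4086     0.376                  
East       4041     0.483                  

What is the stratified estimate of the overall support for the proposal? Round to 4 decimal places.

0.3722

N = 8284 + 2268 + 4086 + 4041 = 18679.
Overall proportion = Σ (Nₕ/N)·p̂ₕ.
Σ Nₕp̂ₕ = 1665.084 + 1798.524 + 1536.336 + 1951.803 = 6951.747.
6951.747 / 18679 = 0.372169... → 0.3722.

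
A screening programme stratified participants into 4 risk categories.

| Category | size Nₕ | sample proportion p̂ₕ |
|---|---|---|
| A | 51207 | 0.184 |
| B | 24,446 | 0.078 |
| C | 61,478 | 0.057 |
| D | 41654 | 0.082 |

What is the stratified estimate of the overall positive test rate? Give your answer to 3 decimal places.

N = 51207 + 24446 + 61478 + 41654 = 178785.
Overall proportion = Σ (Nₕ/N)·p̂ₕ.
Σ Nₕp̂ₕ = 9422.088 + 1906.788 + 3504.246 + 3415.628 = 18248.75.
18248.75 / 178785 = 0.10207... → 0.102.

0.102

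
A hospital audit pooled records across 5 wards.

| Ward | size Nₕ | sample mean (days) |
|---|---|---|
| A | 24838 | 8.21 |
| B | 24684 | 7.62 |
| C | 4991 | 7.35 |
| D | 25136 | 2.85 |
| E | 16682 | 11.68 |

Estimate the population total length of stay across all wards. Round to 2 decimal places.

695179.27

Population total = Σ Nₕ·x̄ₕ (each stratum's size times its mean).
24838·8.21 + 24684·7.62 + 4991·7.35 + 25136·2.85 + 16682·11.68 = 203919.98 + 188092.08 + 36683.85 + 71637.6 + 194845.76 = 695179.27.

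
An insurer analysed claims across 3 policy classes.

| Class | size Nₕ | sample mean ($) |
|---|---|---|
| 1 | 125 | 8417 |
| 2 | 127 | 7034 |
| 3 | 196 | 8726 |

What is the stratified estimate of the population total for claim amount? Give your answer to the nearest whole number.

3655739

1: 125·8417 = 1052125
2: 127·7034 = 893318
3: 196·8726 = 1710296
τ̂ = Σ Nₕx̄ₕ = 3655739.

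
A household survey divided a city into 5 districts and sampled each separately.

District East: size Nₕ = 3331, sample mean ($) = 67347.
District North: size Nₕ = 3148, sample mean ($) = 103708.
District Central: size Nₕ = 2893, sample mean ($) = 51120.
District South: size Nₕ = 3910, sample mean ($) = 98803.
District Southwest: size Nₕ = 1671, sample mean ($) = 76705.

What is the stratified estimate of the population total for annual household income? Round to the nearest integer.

1213189586

Estimate total by summing Nₕ·x̄ₕ over strata.
3331·67347 + 3148·103708 + 2893·51120 + 3910·98803 + 1671·76705 = 224332857 + 326472784 + 147890160 + 386319730 + 128174055 = 1213189586.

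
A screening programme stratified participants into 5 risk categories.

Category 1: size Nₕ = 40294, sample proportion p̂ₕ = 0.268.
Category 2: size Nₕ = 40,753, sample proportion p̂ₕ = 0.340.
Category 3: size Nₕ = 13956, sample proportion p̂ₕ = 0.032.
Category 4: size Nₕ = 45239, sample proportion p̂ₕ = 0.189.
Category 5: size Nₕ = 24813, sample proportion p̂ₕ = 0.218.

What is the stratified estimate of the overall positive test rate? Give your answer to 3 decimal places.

0.237

N = 40294 + 40753 + 13956 + 45239 + 24813 = 165055.
Overall proportion = Σ (Nₕ/N)·p̂ₕ.
Σ Nₕp̂ₕ = 10798.792 + 13856.02 + 446.592 + 8550.171 + 5409.234 = 39060.809.
39060.809 / 165055 = 0.23665... → 0.237.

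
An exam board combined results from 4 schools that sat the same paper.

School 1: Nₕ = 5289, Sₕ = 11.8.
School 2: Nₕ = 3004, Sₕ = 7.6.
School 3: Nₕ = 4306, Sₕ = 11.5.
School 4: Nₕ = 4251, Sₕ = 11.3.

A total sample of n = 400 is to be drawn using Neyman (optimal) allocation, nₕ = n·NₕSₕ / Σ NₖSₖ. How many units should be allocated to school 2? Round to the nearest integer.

1: NₕSₕ = 5289·11.8 = 62410.2
2: NₕSₕ = 3004·7.6 = 22830.4
3: NₕSₕ = 4306·11.5 = 49519
4: NₕSₕ = 4251·11.3 = 48036.3
Σ NₕSₕ = 182795.9.
n_2 = 400·22830.4/182795.9 = 49.958... → 50.

50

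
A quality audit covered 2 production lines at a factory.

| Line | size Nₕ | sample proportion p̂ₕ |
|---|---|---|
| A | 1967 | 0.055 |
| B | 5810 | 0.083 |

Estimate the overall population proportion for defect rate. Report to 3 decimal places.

0.076

Wₕ = Nₕ/N with N = 7777: 0.2529, 0.7471.
p̂_st = 0.2529·0.055 + 0.7471·0.083 ≈ 0.07592... → 0.076.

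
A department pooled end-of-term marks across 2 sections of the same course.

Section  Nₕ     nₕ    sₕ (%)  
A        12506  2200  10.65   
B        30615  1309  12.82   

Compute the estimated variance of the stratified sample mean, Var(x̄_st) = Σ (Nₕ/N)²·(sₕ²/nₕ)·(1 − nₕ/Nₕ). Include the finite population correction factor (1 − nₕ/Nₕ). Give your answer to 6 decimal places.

N = 43121; Wₕ = Nₕ/N.
section A: (12506/43121)²·10.65²/2200·(1 − 2200/12506) = 0.003573612
section B: (30615/43121)²·12.82²/1309·(1 − 1309/30615) = 0.060582831
Sum = 0.064156444 → 0.064156.

0.064156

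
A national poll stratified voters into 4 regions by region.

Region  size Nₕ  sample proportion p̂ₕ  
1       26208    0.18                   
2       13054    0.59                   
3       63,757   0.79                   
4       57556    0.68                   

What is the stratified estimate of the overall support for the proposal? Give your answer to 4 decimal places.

N = 26208 + 13054 + 63757 + 57556 = 160575.
Overall proportion = Σ (Nₕ/N)·p̂ₕ.
Σ Nₕp̂ₕ = 4717.44 + 7701.86 + 50368.03 + 39138.08 = 101925.41.
101925.41 / 160575 = 0.634753... → 0.6348.

0.6348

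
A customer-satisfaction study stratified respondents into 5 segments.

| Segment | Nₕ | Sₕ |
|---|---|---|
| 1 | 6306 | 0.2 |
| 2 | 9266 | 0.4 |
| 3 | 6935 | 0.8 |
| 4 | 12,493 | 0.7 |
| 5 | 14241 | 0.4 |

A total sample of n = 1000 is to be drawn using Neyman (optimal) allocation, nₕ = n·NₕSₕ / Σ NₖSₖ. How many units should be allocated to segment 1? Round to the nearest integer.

1: NₕSₕ = 6306·0.2 = 1261.2
2: NₕSₕ = 9266·0.4 = 3706.4
3: NₕSₕ = 6935·0.8 = 5548
4: NₕSₕ = 12493·0.7 = 8745.1
5: NₕSₕ = 14241·0.4 = 5696.4
Σ NₕSₕ = 24957.1.
n_1 = 1000·1261.2/24957.1 = 50.535... → 51.

51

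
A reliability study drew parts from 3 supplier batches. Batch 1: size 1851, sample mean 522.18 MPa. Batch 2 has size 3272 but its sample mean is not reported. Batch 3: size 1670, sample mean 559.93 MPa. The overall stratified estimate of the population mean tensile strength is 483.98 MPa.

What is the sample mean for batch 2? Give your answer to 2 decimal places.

Σ Nₕx̄ₕ = N·μ, so 3272·x̄_2 = 6793·483.98 − (1851·522.18 + 1670·559.93).
= 3287676.14 − 1901638.28 = 1386037.86.
x̄_2 = 1386037.86 / 3272 = 423.6057... → 423.61.

423.61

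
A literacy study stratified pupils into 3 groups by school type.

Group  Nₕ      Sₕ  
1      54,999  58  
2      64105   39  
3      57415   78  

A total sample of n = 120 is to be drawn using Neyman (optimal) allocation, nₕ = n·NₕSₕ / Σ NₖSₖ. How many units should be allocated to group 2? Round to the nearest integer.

30

1: NₕSₕ = 54999·58 = 3189942
2: NₕSₕ = 64105·39 = 2500095
3: NₕSₕ = 57415·78 = 4478370
Σ NₕSₕ = 10168407.
n_2 = 120·2500095/10168407 = 29.504... → 30.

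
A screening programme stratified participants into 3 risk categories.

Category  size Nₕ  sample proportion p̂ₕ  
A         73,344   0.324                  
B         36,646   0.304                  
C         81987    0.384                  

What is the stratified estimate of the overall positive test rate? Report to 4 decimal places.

Wₕ = Nₕ/N with N = 191977: 0.3820, 0.1909, 0.4271.
p̂_st = 0.3820·0.324 + 0.1909·0.304 + 0.4271·0.384 ≈ 0.345806... → 0.3458.

0.3458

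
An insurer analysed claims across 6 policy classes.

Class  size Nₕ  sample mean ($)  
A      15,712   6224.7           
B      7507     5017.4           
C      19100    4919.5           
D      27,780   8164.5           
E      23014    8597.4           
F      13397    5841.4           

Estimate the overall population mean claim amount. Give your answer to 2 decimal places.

6875.96

N = 106510; weights Wₕ = Nₕ/N = (0.1475, 0.0705, 0.1793, 0.2608, 0.2161, 0.1258).
x̄_st = Σ Wₕ·x̄ₕ = 0.1475·6224.7 + 0.0705·5017.4 + 0.1793·4919.5 + 0.2608·8164.5 + 0.2161·8597.4 + 0.1258·5841.4 ≈ 6875.9569...
→ 6875.96.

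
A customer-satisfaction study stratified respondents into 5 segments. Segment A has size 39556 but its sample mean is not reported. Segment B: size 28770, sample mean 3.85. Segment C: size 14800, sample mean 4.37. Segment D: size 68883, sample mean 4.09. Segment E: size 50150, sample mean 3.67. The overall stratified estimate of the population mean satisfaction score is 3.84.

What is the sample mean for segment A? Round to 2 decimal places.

3.41

Σ Nₕx̄ₕ = N·μ, so 39556·x̄_A = 202159·3.84 − (28770·3.85 + 14800·4.37 + 68883·4.09 + 50150·3.67).
= 776290.56 − 641222.47 = 135068.09.
x̄_A = 135068.09 / 39556 = 3.4146... → 3.41.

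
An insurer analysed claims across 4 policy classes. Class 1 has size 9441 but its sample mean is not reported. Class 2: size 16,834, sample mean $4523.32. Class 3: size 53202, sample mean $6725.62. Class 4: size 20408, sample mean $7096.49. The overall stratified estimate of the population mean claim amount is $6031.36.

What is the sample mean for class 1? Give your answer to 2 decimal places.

N = 9441 + 16834 + 53202 + 20408 = 99885.
Overall total = μ·N = 6031.36·99885 = 602442393.6.
Subtract the known strata: 16834·4523.32 + 53202·6725.62 + 20408·7096.49 = 578787172.04.
Remaining total for class 1: 602442393.6 − 578787172.04 = 23655221.56.
Divide by its size: 23655221.56 / 9441 = 2505.5843... → 2505.58.

2505.58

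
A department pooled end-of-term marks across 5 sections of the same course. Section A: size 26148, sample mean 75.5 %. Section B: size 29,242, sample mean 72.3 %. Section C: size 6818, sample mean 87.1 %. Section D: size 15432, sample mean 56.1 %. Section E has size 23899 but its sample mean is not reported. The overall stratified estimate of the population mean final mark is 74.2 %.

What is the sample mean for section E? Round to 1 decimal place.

83.1

Σ Nₕx̄ₕ = N·μ, so 23899·x̄_E = 101539·74.2 − (26148·75.5 + 29242·72.3 + 6818·87.1 + 15432·56.1).
= 7534193.8 − 5547953.6 = 1986240.2.
x̄_E = 1986240.2 / 23899 = 83.110... → 83.1.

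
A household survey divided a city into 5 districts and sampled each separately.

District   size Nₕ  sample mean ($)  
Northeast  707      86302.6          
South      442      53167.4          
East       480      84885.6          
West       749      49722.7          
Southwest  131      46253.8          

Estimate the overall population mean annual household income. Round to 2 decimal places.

67183.17

N = 2509; weights Wₕ = Nₕ/N = (0.2818, 0.1762, 0.1913, 0.2985, 0.0522).
x̄_st = Σ Wₕ·x̄ₕ = 0.2818·86302.6 + 0.1762·53167.4 + 0.1913·84885.6 + 0.2985·49722.7 + 0.0522·46253.8 ≈ 67183.1674...
→ 67183.17.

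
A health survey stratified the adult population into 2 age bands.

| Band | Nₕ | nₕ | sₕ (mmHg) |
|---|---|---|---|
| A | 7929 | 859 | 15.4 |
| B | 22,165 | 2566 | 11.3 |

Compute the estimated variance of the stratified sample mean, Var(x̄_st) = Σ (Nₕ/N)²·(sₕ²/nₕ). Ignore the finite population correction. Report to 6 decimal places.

N = 30094; Wₕ = Nₕ/N.
band A: (7929/30094)²·15.4²/859 = 0.019165726
band B: (22165/30094)²·11.3²/2566 = 0.026994536
Sum = 0.046160263 → 0.046160.

0.046160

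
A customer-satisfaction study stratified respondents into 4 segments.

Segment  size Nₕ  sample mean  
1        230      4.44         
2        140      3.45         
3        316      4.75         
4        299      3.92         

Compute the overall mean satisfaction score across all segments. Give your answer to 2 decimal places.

N = 985; weights Wₕ = Nₕ/N = (0.2335, 0.1421, 0.3208, 0.3036).
x̄_st = Σ Wₕ·x̄ₕ = 0.2335·4.44 + 0.1421·3.45 + 0.3208·4.75 + 0.3036·3.92 ≈ 4.2409...
→ 4.24.

4.24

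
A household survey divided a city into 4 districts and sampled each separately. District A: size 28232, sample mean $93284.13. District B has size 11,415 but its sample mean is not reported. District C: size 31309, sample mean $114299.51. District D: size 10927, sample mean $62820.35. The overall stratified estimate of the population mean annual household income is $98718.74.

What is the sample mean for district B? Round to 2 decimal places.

103788.67

Σ Nₕx̄ₕ = N·μ, so 11415·x̄_B = 81883·98718.74 − (28232·93284.13 + 31309·114299.51 + 10927·62820.35).
= 8083386587.42 − 6898638881.2 = 1184747706.22.
x̄_B = 1184747706.22 / 11415 = 103788.6733... → 103788.67.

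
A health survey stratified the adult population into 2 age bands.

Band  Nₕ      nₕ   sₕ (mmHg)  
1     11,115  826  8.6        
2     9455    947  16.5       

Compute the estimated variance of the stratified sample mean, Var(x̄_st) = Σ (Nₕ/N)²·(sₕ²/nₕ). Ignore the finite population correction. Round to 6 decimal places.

0.086883

N = 20570; Wₕ = Nₕ/N.
band 1: (11115/20570)²·8.6²/826 = 0.026143709
band 2: (9455/20570)²·16.5²/947 = 0.060739665
Sum = 0.086883374 → 0.086883.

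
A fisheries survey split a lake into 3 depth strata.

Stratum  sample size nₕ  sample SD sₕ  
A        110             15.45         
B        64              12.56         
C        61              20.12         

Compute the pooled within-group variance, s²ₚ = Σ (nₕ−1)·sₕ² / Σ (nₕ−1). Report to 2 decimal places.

A: (110−1)·15.45² = 109·238.7025 = 26018.5725
B: (64−1)·12.56² = 63·157.7536 = 9938.4768
C: (61−1)·20.12² = 60·404.8144 = 24288.864
Numerator = 60245.9133; denominator = Σ(nₕ−1) = 232.
s²ₚ = 60245.9133/232 = 259.6807... → 259.68.

259.68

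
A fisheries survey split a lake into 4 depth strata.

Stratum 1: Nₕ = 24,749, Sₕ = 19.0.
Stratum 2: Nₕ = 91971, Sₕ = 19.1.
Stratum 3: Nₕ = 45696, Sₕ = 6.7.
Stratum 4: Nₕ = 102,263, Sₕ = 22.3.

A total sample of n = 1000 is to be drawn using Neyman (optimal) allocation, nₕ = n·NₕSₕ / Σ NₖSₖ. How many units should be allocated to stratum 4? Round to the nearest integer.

474

Σ NₕSₕ = 24749·19.0 + 91971·19.1 + 45696·6.7 + 102263·22.3 = 4813505.2.
Share for 4: 2280464.9/4813505.2 = 0.47376.
n_4 = 1000 × 0.47376 = 473.764... → 474.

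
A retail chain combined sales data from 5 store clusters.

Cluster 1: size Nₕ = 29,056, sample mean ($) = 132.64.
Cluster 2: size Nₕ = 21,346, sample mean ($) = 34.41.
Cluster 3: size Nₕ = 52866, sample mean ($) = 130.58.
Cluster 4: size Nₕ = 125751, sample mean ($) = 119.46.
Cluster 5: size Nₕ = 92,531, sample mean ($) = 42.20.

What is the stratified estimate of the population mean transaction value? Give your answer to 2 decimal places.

x̄_st = (Σ Nₕx̄ₕ) / (Σ Nₕ) = (29056·132.64 + 21346·34.41 + 52866·130.58 + 125751·119.46 + 92531·42.20) / 321550
= 30418768.64 / 321550 = 94.6004... → 94.60.

94.60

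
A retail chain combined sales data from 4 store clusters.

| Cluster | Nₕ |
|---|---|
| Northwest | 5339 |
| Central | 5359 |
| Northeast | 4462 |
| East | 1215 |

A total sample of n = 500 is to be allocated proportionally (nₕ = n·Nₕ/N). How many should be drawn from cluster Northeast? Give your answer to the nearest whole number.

136

Share of cluster Northeast = 4462/16375 = 0.27249.
Allocate 500 × 0.27249 = 136.244... → 136.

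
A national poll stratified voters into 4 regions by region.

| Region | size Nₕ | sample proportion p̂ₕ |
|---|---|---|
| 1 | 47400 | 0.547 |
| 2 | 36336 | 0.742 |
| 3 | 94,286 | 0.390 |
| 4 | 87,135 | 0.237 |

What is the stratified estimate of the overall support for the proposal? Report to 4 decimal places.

0.4160

Wₕ = Nₕ/N with N = 265157: 0.1788, 0.1370, 0.3556, 0.3286.
p̂_st = 0.1788·0.547 + 0.1370·0.742 + 0.3556·0.390 + 0.3286·0.237 ≈ 0.416024... → 0.4160.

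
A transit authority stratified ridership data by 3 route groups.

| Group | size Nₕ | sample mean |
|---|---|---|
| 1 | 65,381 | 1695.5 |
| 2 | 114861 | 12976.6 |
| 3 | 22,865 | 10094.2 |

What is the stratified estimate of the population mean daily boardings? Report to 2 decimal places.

9020.68

N = 203107; weights Wₕ = Nₕ/N = (0.3219, 0.5655, 0.1126).
x̄_st = Σ Wₕ·x̄ₕ = 0.3219·1695.5 + 0.5655·12976.6 + 0.1126·10094.2 ≈ 9020.6769...
→ 9020.68.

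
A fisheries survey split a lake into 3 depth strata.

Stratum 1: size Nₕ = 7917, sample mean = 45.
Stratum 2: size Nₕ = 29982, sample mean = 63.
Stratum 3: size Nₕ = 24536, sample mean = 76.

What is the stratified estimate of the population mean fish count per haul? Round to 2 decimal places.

65.83

x̄_st = (Σ Nₕx̄ₕ) / (Σ Nₕ) = (7917·45 + 29982·63 + 24536·76) / 62435
= 4109867 / 62435 = 65.8263... → 65.83.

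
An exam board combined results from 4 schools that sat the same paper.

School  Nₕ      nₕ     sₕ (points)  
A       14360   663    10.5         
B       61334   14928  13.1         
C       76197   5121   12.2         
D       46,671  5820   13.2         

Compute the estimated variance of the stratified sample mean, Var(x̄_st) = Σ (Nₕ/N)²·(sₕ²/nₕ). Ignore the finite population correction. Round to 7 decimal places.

0.0079006

N = 198562; Wₕ = Nₕ/N.
school A: (14360/198562)²·10.5²/663 = 0.0008697244
school B: (61334/198562)²·13.1²/14928 = 0.0010968602
school C: (76197/198562)²·12.2²/5121 = 0.0042800452
school D: (46671/198562)²·13.2²/5820 = 0.0016539669
Sum = 0.0079005967 → 0.0079006.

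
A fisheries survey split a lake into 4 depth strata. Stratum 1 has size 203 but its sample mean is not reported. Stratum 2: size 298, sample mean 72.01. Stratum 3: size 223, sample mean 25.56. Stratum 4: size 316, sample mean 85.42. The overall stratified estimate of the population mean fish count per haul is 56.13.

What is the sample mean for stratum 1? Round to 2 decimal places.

20.81

Σ Nₕx̄ₕ = N·μ, so 203·x̄_1 = 1040·56.13 − (298·72.01 + 223·25.56 + 316·85.42).
= 58375.2 − 54151.58 = 4223.62.
x̄_1 = 4223.62 / 203 = 20.8060... → 20.81.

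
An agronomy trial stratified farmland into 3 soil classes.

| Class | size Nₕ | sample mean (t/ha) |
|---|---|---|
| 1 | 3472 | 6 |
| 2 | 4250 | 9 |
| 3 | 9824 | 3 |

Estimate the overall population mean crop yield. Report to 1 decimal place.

5.0

N = 3472 + 4250 + 9824 = 17546.
Weight each subgroup mean by Nₕ/N and sum.
Σ Nₕx̄ₕ = 3472·6 + 4250·9 + 9824·3 = 20832 + 38250 + 29472 = 88554.
Divide by N: 88554 / 17546 = 5.047... → 5.0.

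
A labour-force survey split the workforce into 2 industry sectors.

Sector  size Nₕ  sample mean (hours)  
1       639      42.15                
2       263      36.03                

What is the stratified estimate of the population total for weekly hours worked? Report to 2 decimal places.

36409.74

Population total = Σ Nₕ·x̄ₕ (each stratum's size times its mean).
639·42.15 + 263·36.03 = 26933.85 + 9475.89 = 36409.74.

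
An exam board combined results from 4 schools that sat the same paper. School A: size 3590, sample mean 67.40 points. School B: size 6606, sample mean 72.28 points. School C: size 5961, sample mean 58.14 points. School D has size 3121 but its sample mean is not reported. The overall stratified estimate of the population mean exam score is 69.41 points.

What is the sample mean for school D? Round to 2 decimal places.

87.17

N = 3590 + 6606 + 5961 + 3121 = 19278.
Overall total = μ·N = 69.41·19278 = 1338085.98.
Subtract the known strata: 3590·67.40 + 6606·72.28 + 5961·58.14 = 1066020.22.
Remaining total for school D: 1338085.98 − 1066020.22 = 272065.76.
Divide by its size: 272065.76 / 3121 = 87.1726... → 87.17.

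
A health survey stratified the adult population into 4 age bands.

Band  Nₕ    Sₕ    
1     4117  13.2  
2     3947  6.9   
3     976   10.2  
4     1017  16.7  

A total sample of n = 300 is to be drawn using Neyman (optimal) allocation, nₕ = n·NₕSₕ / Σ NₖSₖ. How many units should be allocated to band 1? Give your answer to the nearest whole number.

150

Σ NₕSₕ = 4117·13.2 + 3947·6.9 + 976·10.2 + 1017·16.7 = 108517.8.
Share for 1: 54344.4/108517.8 = 0.50079.
n_1 = 300 × 0.50079 = 150.236... → 150.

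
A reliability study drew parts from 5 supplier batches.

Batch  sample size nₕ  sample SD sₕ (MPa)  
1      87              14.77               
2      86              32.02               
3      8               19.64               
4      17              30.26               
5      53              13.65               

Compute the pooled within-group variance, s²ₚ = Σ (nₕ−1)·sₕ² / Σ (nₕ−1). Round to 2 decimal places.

540.45

1: (87−1)·14.77² = 86·218.1529 = 18761.1494
2: (86−1)·32.02² = 85·1025.2804 = 87148.834
3: (8−1)·19.64² = 7·385.7296 = 2700.1072
4: (17−1)·30.26² = 16·915.6676 = 14650.6816
5: (53−1)·13.65² = 52·186.3225 = 9688.77
Numerator = 132949.5422; denominator = Σ(nₕ−1) = 246.
s²ₚ = 132949.5422/246 = 540.4453... → 540.45.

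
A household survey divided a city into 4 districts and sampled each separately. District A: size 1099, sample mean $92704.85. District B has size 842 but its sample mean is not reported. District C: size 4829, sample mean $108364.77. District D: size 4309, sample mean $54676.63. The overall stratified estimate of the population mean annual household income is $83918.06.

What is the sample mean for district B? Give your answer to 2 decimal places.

81888.94

Σ Nₕx̄ₕ = N·μ, so 842·x̄_B = 11079·83918.06 − (1099·92704.85 + 4829·108364.77 + 4309·54676.63).
= 929728186.74 − 860777703.15 = 68950483.59.
x̄_B = 68950483.59 / 842 = 81888.9354... → 81888.94.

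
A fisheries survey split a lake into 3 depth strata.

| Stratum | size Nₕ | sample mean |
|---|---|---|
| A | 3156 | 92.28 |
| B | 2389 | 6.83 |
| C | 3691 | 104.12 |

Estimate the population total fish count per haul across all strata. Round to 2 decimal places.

691859.47

Population total = Σ Nₕ·x̄ₕ (each stratum's size times its mean).
3156·92.28 + 2389·6.83 + 3691·104.12 = 291235.68 + 16316.87 + 384306.92 = 691859.47.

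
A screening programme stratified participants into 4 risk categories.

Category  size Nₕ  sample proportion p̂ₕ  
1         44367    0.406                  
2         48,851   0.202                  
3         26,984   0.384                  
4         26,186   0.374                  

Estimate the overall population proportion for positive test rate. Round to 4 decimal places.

Wₕ = Nₕ/N with N = 146388: 0.3031, 0.3337, 0.1843, 0.1789.
p̂_st = 0.3031·0.406 + 0.3337·0.202 + 0.1843·0.384 + 0.1789·0.374 ≈ 0.328144... → 0.3281.

0.3281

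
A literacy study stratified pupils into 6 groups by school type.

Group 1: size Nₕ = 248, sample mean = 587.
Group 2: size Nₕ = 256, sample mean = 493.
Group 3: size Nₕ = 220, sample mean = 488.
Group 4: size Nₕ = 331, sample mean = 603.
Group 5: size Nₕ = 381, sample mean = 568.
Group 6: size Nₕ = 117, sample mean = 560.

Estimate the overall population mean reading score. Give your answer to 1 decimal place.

554.2

N = 248 + 256 + 220 + 331 + 381 + 117 = 1553.
The stratified mean weights each stratum mean by its population share Nₕ/N.
Σ Nₕx̄ₕ = 248·587 + 256·493 + 220·488 + 331·603 + 381·568 + 117·560 = 145576 + 126208 + 107360 + 199593 + 216408 + 65520 = 860665.
Divide by N: 860665 / 1553 = 554.195... → 554.2.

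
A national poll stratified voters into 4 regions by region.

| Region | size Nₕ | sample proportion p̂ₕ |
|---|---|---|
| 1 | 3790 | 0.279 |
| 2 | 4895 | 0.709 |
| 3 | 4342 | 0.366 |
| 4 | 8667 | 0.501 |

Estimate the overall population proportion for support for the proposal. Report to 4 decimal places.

Wₕ = Nₕ/N with N = 21694: 0.1747, 0.2256, 0.2001, 0.3995.
p̂_st = 0.1747·0.279 + 0.2256·0.709 + 0.2001·0.366 + 0.3995·0.501 ≈ 0.482129... → 0.4821.

0.4821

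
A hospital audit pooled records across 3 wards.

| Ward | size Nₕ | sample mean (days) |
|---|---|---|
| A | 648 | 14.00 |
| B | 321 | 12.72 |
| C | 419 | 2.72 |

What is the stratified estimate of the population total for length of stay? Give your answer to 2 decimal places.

14294.80

A: 648·14.00 = 9072
B: 321·12.72 = 4083.12
C: 419·2.72 = 1139.68
τ̂ = Σ Nₕx̄ₕ = 14294.80.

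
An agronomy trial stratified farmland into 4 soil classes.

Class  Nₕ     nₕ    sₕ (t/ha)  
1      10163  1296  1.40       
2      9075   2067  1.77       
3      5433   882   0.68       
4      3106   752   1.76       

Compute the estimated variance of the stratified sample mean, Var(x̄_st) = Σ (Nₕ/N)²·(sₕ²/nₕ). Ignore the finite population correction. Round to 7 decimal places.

N = 27777; Wₕ = Nₕ/N.
class 1: (10163/27777)²·1.40²/1296 = 0.0002024530
class 2: (9075/27777)²·1.77²/2067 = 0.0001617814
class 3: (5433/27777)²·0.68²/882 = 0.0000200566
class 4: (3106/27777)²·1.76²/752 = 0.0000515039
Sum = 0.0004357949 → 0.0004358.

0.0004358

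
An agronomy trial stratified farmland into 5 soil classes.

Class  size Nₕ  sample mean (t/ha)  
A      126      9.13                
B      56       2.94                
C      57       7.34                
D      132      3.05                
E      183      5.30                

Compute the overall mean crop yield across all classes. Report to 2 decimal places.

N = 126 + 56 + 57 + 132 + 183 = 554.
Weight each subgroup mean by Nₕ/N and sum.
Σ Nₕx̄ₕ = 126·9.13 + 56·2.94 + 57·7.34 + 132·3.05 + 183·5.30 = 1150.38 + 164.64 + 418.38 + 402.6 + 969.9 = 3105.9.
Divide by N: 3105.9 / 554 = 5.6063... → 5.61.

5.61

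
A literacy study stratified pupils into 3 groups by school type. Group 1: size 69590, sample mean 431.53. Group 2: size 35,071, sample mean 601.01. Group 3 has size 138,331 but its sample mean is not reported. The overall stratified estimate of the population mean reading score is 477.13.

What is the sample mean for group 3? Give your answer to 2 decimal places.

N = 69590 + 35071 + 138331 = 242992.
Overall total = μ·N = 477.13·242992 = 115938772.96.
Subtract the known strata: 69590·431.53 + 35071·601.01 = 51108194.41.
Remaining total for group 3: 115938772.96 − 51108194.41 = 64830578.55.
Divide by its size: 64830578.55 / 138331 = 468.6627... → 468.66.

468.66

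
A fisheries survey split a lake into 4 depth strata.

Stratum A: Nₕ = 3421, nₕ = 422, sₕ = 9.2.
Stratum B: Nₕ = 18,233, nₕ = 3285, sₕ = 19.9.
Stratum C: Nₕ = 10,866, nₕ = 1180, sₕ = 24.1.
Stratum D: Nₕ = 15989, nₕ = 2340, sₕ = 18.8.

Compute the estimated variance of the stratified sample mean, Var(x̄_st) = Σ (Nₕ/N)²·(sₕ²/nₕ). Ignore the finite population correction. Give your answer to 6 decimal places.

0.059135

N = 48509; Wₕ = Nₕ/N.
stratum A: (3421/48509)²·9.2²/422 = 0.000997527
stratum B: (18233/48509)²·19.9²/3285 = 0.017031088
stratum C: (10866/48509)²·24.1²/1180 = 0.024697150
stratum D: (15989/48509)²·18.8²/2340 = 0.016409593
Sum = 0.059135358 → 0.059135.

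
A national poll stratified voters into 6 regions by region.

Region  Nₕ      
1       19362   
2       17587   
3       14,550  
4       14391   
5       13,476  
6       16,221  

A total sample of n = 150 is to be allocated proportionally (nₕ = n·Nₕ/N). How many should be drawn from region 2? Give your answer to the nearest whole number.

Share of region 2 = 17587/95587 = 0.18399.
Allocate 150 × 0.18399 = 27.598... → 28.

28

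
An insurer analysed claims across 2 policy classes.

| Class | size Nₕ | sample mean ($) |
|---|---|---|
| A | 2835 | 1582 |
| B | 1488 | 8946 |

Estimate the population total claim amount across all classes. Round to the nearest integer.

A: 2835·1582 = 4484970
B: 1488·8946 = 13311648
τ̂ = Σ Nₕx̄ₕ = 17796618.

17796618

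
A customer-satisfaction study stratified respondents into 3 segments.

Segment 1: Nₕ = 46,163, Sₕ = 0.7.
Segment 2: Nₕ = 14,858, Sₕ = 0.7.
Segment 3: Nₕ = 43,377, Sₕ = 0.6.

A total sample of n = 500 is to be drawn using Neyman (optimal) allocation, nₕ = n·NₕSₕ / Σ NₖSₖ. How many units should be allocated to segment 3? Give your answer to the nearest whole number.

189

1: NₕSₕ = 46163·0.7 = 32314.1
2: NₕSₕ = 14858·0.7 = 10400.6
3: NₕSₕ = 43377·0.6 = 26026.2
Σ NₕSₕ = 68740.9.
n_3 = 500·26026.2/68740.9 = 189.307... → 189.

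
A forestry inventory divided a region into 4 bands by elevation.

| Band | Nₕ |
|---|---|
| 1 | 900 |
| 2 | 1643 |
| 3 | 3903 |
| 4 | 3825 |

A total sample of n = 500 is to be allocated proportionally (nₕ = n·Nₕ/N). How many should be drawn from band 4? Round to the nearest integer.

186

N = 900 + 1643 + 3903 + 3825 = 10271.
n_4 = 500·3825/10271 = 186.204... → 186.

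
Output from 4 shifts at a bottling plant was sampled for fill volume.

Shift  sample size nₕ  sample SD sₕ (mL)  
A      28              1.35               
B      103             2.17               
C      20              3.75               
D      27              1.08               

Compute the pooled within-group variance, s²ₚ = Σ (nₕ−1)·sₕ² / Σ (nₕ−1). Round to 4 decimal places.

4.7530

Degrees of freedom: 27 + 102 + 19 + 26 = 174.
Σ(nₕ−1)sₕ² = 27·1.8225 + 102·4.7089 + 19·14.0625 + 26·1.1664 = 827.0292.
s²ₚ = 827.0292 / 174 = 4.753041... → 4.7530.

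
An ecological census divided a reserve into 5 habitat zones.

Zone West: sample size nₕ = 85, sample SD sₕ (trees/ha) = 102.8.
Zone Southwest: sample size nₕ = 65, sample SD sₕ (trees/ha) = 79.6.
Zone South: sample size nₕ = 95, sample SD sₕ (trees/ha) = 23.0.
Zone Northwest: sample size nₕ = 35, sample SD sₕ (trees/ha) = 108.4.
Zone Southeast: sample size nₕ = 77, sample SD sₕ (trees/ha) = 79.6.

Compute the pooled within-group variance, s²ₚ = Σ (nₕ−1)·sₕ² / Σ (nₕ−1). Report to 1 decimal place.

Degrees of freedom: 84 + 64 + 94 + 34 + 76 = 352.
Σ(nₕ−1)sₕ² = 84·10567.84 + 64·6336.16 + 94·529 + 34·11750.56 + 76·6336.16 = 2224006.
s²ₚ = 2224006 / 352 = 6318.199... → 6318.2.

6318.2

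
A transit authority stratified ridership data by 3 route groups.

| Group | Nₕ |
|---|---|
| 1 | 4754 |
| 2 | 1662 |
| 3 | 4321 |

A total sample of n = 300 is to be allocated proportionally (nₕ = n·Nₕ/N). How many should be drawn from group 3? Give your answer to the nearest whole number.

121

Share of group 3 = 4321/10737 = 0.40244.
Allocate 300 × 0.40244 = 120.732... → 121.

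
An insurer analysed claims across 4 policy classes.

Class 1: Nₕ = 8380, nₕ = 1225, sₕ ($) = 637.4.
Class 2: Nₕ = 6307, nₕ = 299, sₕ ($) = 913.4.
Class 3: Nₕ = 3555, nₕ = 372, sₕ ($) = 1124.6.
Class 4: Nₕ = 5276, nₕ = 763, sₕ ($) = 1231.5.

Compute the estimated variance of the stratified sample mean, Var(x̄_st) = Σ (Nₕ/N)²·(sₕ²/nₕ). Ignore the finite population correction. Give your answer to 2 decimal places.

N = 23518. Term for each stratum: Wₕ²sₕ²/nₕ.
Var(x̄_st) = 42.10904 + 200.67613 + 77.68401 + 100.03526 = 420.50444 → 420.50.

420.50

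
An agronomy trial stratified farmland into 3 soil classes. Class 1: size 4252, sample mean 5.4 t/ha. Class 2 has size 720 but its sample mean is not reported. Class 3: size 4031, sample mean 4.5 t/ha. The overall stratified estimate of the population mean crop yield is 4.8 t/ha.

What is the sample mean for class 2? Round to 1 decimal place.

2.9

N = 4252 + 720 + 4031 = 9003.
Overall total = μ·N = 4.8·9003 = 43214.4.
Subtract the known strata: 4252·5.4 + 4031·4.5 = 41100.3.
Remaining total for class 2: 43214.4 − 41100.3 = 2114.1.
Divide by its size: 2114.1 / 720 = 2.936... → 2.9.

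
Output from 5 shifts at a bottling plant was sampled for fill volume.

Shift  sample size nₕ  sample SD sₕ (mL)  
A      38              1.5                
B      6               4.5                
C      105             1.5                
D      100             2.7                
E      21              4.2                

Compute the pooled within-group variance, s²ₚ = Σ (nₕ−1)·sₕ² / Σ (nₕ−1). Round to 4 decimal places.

Degrees of freedom: 37 + 5 + 104 + 99 + 20 = 265.
Σ(nₕ−1)sₕ² = 37·2.25 + 5·20.25 + 104·2.25 + 99·7.29 + 20·17.64 = 1493.01.
s²ₚ = 1493.01 / 265 = 5.634 → 5.6340.

5.6340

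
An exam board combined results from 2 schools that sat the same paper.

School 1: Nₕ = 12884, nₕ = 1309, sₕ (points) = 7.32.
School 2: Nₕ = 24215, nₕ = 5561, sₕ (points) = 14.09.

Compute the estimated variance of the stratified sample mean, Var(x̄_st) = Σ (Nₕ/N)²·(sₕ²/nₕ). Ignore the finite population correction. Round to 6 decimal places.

N = 37099. Term for each stratum: Wₕ²sₕ²/nₕ.
Var(x̄_st) = 0.004936959 + 0.015209454 = 0.020146413 → 0.020146.

0.020146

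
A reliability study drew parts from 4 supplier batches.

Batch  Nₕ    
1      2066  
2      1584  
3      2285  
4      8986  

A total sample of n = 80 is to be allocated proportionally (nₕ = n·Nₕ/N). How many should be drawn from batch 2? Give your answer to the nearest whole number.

8

Share of batch 2 = 1584/14921 = 0.10616.
Allocate 80 × 0.10616 = 8.493... → 8.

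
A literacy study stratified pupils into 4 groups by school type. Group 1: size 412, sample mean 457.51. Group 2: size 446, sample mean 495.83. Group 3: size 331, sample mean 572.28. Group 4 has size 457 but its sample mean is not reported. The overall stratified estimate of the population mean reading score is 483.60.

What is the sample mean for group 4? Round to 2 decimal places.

430.96

N = 412 + 446 + 331 + 457 = 1646.
Overall total = μ·N = 483.60·1646 = 796005.6.
Subtract the known strata: 412·457.51 + 446·495.83 + 331·572.28 = 599058.98.
Remaining total for group 4: 796005.6 − 599058.98 = 196946.62.
Divide by its size: 196946.62 / 457 = 430.9554... → 430.96.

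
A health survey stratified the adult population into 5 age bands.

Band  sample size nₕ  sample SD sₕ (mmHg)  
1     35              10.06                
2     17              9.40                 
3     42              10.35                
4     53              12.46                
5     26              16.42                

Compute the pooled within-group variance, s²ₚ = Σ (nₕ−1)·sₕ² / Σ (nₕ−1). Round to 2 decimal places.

143.22

1: (35−1)·10.06² = 34·101.2036 = 3440.9224
2: (17−1)·9.40² = 16·88.36 = 1413.76
3: (42−1)·10.35² = 41·107.1225 = 4392.0225
4: (53−1)·12.46² = 52·155.2516 = 8073.0832
5: (26−1)·16.42² = 25·269.6164 = 6740.41
Numerator = 24060.1981; denominator = Σ(nₕ−1) = 168.
s²ₚ = 24060.1981/168 = 143.2155... → 143.22.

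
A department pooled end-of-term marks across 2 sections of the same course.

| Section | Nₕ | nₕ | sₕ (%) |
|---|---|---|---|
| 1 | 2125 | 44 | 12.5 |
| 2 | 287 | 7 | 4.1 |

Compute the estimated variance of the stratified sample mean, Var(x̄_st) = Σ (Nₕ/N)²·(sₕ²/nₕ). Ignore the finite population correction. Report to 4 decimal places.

N = 2412. Term for each stratum: Wₕ²sₕ²/nₕ.
Var(x̄_st) = 2.7563262 + 0.0340000 = 2.7903262 → 2.7903.

2.7903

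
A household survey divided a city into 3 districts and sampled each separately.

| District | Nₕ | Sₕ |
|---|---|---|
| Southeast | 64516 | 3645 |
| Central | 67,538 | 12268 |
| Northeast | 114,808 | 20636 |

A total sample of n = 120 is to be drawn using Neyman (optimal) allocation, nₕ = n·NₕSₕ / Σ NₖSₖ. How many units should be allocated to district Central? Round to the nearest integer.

29

Σ NₕSₕ = 64516·3645 + 67538·12268 + 114808·20636 = 3432894892.
Share for Central: 828556184/3432894892 = 0.24136.
n_Central = 120 × 0.24136 = 28.963... → 29.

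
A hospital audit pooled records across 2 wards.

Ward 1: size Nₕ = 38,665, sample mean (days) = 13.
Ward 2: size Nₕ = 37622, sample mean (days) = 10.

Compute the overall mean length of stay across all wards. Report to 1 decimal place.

11.5

N = 38665 + 37622 = 76287.
The stratified mean weights each stratum mean by its population share Nₕ/N.
Σ Nₕx̄ₕ = 38665·13 + 37622·10 = 502645 + 376220 = 878865.
Divide by N: 878865 / 76287 = 11.521... → 11.5.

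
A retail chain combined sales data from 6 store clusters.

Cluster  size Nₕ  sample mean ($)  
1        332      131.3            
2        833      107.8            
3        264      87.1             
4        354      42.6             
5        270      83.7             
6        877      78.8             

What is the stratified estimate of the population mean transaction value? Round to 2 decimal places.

89.82

N = 2930; weights Wₕ = Nₕ/N = (0.1133, 0.2843, 0.0901, 0.1208, 0.0922, 0.2993).
x̄_st = Σ Wₕ·x̄ₕ = 0.1133·131.3 + 0.2843·107.8 + 0.0901·87.1 + 0.1208·42.6 + 0.0922·83.7 + 0.2993·78.8 ≈ 89.8192...
→ 89.82.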